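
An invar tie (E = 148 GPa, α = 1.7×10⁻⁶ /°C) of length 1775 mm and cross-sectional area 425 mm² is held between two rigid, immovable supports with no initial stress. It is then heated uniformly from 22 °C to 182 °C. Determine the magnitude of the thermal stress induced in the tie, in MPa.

σ ≈ 40.3 MPa (compressive)

With length fixed, the mechanical strain must cancel the thermal strain αΔT = 1.7×10⁻⁶ × 160 = 272×10⁻⁶.
The stress required to suppress this strain is σ = Eε = 148×10³ × 272×10⁻⁶ = 40.26 MPa, compressive since the tie is trying to expand.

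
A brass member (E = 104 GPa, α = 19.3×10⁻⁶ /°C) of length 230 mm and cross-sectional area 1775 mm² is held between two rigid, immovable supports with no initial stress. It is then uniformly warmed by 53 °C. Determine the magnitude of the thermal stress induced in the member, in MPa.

Because both ends are immovable the net strain is zero, and the suppressed thermal strain is αΔT = 19.3×10⁻⁶ × 53 = 1022.9×10⁻⁶.
Hence σ = E·αΔT = 104×10³ × 1022.9×10⁻⁶ = 106.4 MPa, compressive.

σ ≈ 106 MPa (compressive)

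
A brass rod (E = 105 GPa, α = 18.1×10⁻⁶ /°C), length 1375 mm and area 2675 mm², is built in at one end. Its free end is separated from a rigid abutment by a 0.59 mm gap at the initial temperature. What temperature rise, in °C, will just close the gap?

Contact occurs when the free expansion equals the gap: αΔT L = 0.59 mm.
ΔT = 0.59 / (18.1×10⁻⁶ × 1375) = 23.71 °C.

ΔT ≈ 23.7 °C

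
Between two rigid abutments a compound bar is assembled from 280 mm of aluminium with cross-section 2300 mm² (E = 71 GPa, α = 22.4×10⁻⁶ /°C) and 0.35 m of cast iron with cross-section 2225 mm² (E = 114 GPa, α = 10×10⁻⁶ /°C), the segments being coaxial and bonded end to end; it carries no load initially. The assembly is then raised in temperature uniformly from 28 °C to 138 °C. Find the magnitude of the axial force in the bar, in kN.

P ≈ 347 kN (compressive)

If the supports were absent, the total length change would be Σ αᵢΔT Lᵢ = 22.4×10⁻⁶×110×280 + 10×10⁻⁶×110×350 = 1.075 mm.
Since the ends are fixed, an axial force P builds up, equal in every segment, with P · Σ Lᵢ/(AᵢEᵢ) = δ_free.
Σ Lᵢ/(AᵢEᵢ) = 280/(2300×71×10³) + 350/(2225×114×10³) = 3.094×10⁻⁶ mm/N.
P = 1.075 / 3.094×10⁻⁶ = 347400 N = 347.4 kN, compressive.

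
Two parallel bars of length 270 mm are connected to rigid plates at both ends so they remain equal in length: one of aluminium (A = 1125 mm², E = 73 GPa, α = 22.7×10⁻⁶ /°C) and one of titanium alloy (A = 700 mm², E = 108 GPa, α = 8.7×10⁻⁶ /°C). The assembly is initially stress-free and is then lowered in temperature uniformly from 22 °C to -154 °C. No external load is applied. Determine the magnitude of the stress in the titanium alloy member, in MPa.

The aluminium has the larger α, so on cooling it would change length more than the titanium alloy if both were free. The rigid plates force a common final length, so the aluminium is put into tension and the titanium alloy into compression, with equal and opposite forces P (no external load).
Setting the final lengths equal and cancelling L: (α₁ − α₂)ΔT = P/(A₁E₁) + P/(A₂E₂).
|α₁ − α₂|·ΔT = 14×10⁻⁶ × 176 = 0.002464.
1/(A₁E₁) + 1/(A₂E₂) = 1/(1125×73×10³) + 1/(700×108×10³) = 2.54×10⁻⁸ N⁻¹.
P = 0.002464 / 2.54×10⁻⁸ = 96990 N = 96.99 kN.
σ_{titanium alloy} = P/A₂ = 96990/700 = 138.6 MPa, compressive.

σ ≈ 139 MPa (compressive)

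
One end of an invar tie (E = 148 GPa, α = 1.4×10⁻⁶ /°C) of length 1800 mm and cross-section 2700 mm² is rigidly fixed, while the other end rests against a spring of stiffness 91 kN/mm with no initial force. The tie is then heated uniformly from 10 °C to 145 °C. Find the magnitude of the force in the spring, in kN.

The unrestrained thermal change is αΔT L = 1.4×10⁻⁶ × 135 × 1800 = 0.3402 mm.
With a force P in the spring, the elastic change of the tie is PL/(AE) and that of the spring is P/k; compatibility requires their sum to equal δ_free.
So P = δ_free / [L/(AE) + 1/k] = 0.3402 / [ 1800/(2700×148×10³) + 1/(91×10³) ].
P = 0.3402 / 1.549×10⁻⁵ = 21960 N.

P ≈ 22 kN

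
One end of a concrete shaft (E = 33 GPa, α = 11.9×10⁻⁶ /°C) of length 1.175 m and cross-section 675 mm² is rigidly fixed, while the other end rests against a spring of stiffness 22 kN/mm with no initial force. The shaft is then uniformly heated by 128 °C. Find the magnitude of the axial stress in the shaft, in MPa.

If the spring were absent the shaft would lengthen by αΔT L = 11.9×10⁻⁶ × 128 × 1175 = 1.79 mm.
With a force P in the spring, the elastic change of the shaft is PL/(AE) and that of the spring is P/k; compatibility requires their sum to equal δ_free.
So P = δ_free / [L/(AE) + 1/k] = 1.79 / [ 1175/(675×33×10³) + 1/(22×10³) ].
P = 1.79 / 9.82×10⁻⁵ = 18220 N.
σ = P/A = 18220/675 = 27 MPa.

σ ≈ 27 MPa (compressive)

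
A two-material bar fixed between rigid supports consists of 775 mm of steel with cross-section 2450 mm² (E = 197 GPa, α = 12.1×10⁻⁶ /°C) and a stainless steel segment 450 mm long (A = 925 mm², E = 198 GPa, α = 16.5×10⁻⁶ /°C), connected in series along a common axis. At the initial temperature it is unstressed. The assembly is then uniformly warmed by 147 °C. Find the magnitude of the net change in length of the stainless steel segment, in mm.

With the walls removed the bar would change length by δ_free = Σ αᵢΔT Lᵢ = 12.1×10⁻⁶×147×775 + 16.5×10⁻⁶×147×450 = 2.47 mm.
Since the ends are fixed, an axial force P builds up, equal in every segment, with P · Σ Lᵢ/(AᵢEᵢ) = δ_free.
Σ Lᵢ/(AᵢEᵢ) = 775/(2450×197×10³) + 450/(925×198×10³) = 4.063×10⁻⁶ mm/N.
So P = 2.47 / 4.063×10⁻⁶ = 608 kN, compressive.
For the stainless steel segment, free thermal change = 16.5×10⁻⁶×147×450 = 1.091 mm and elastic change from P = 608000×450/(925×198×10³) = 1.494 mm; these oppose, so the net change is 0.402 mm (segment shortens).

|ΔL| ≈ 0.402 mm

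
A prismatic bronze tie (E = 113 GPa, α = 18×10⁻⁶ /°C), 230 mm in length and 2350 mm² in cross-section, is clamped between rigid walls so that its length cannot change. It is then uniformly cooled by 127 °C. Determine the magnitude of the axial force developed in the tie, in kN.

Full restraint means ε = 0, so the stress is σ = EαΔT = 113×10³ × 18×10⁻⁶ × 127 = 258.3 MPa.
P = AEαΔT = 2350 × 113×10³ × 18×10⁻⁶ × 127 = 607 kN (tensile).

P ≈ 607 kN (tensile)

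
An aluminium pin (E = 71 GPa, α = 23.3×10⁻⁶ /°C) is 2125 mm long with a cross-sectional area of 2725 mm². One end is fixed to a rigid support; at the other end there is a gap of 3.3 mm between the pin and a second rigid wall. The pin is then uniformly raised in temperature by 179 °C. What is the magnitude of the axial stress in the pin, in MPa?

σ ≈ 186 MPa (compressive)

Free thermal elongation = αΔT L = 23.3×10⁻⁶ × 179 × 2125 = 8.863 mm.
This exceeds the 3.3 mm gap, so the wall pushes back. The portion of expansion that must be recovered elastically is δ_free − gap = 8.863 − 3.3 = 5.563 mm.
Compatibility: PL/(AE) = 5.563 mm, so σ = P/A = E × (5.563/2125) = 185.9 MPa.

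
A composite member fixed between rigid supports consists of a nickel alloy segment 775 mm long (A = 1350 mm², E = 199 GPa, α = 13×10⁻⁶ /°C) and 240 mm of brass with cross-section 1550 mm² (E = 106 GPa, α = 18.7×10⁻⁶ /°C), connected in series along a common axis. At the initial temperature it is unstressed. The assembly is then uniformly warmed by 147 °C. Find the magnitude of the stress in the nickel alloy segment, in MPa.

If the supports were absent, the total length change would be Σ αᵢΔT Lᵢ = 13×10⁻⁶×147×775 + 18.7×10⁻⁶×147×240 = 2.141 mm.
Since the ends are fixed, an axial force P builds up, equal in every segment, with P · Σ Lᵢ/(AᵢEᵢ) = δ_free.
The series flexibility is Σ Lᵢ/(AᵢEᵢ) = 775/(1350×199×10³) + 240/(1550×106×10³) = 4.346×10⁻⁶ mm/N.
So P = 2.141 / 4.346×10⁻⁶ = 492.6 kN, compressive.
σ_{nickel alloy} = P / A = 492600 / 1350 = 364.9 MPa.

σ ≈ 365 MPa (compressive)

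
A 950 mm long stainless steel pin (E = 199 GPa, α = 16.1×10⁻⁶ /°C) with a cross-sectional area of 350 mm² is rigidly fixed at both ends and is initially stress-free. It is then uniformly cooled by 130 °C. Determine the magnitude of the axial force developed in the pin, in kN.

With zero net strain, σ = E·αΔT = 199 GPa × 16.1×10⁻⁶ × 130 = 416.5 MPa.
Then P = σA = 416.5 × 350 mm² = 145.8 kN, tensile.

P ≈ 146 kN (tensile)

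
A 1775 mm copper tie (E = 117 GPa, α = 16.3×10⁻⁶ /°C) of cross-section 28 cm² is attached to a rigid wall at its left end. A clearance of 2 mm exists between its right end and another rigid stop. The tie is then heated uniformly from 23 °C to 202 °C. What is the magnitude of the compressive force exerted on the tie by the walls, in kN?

Free thermal elongation = αΔT L = 16.3×10⁻⁶ × 179 × 1775 = 5.179 mm.
After closing the 2 mm clearance, 5.179 − 2 = 3.179 mm of expansion remains to be suppressed by the wall.
So σ = E(δ_free − g)/L = 117×10³ × 3.179/1775 = 209.5 MPa.
Force on the wall = σA = 209.5 × 2800 mm² = 586.7 kN.

P ≈ 587 kN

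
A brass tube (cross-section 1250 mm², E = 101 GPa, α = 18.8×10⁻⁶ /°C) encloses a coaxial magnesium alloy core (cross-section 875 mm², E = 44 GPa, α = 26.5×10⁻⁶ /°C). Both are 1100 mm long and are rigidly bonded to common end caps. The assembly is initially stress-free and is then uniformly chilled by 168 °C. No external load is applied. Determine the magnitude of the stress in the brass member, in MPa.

The magnesium alloy has the larger α, so on cooling it would change length more than the brass if both were free. The rigid plates force a common final length, so the magnesium alloy is put into tension and the brass into compression, with equal and opposite forces P (no external load).
Compatibility of the two members (thermal + elastic change equal): (α₁ − α₂)ΔT = P·[1/(A₁E₁) + 1/(A₂E₂)].
|α₁ − α₂|·ΔT = 7.7×10⁻⁶ × 168 = 0.001294.
1/(A₁E₁) + 1/(A₂E₂) = 1/(1250×101×10³) + 1/(875×44×10³) = 3.389×10⁻⁸ N⁻¹.
So P = 0.001294 / 3.389×10⁻⁸ = 38.17 kN.
σ_{brass} = P/A₁ = 38170/1250 = 30.53 MPa, compressive.

σ ≈ 30.5 MPa (compressive)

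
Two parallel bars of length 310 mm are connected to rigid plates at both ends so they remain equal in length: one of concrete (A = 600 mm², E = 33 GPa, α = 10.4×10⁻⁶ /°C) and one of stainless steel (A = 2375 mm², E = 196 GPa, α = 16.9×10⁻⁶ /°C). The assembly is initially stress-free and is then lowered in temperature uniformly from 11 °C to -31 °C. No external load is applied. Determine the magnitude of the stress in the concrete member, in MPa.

σ ≈ 8.64 MPa (compressive)

The stainless steel has the larger α, so on cooling it would change length more than the concrete if both were free. The rigid plates force a common final length, so the stainless steel is put into tension and the concrete into compression, with equal and opposite forces P (no external load).
Compatibility of the two members (thermal + elastic change equal): (α₁ − α₂)ΔT = P·[1/(A₁E₁) + 1/(A₂E₂)].
|α₁ − α₂|·ΔT = 6.5×10⁻⁶ × 42 = 0.000273.
1/(A₁E₁) + 1/(A₂E₂) = 1/(600×33×10³) + 1/(2375×196×10³) = 5.265×10⁻⁸ N⁻¹.
So P = 0.000273 / 5.265×10⁻⁸ = 5.185 kN.
σ_{concrete} = P/A₁ = 5185/600 = 8.641 MPa, compressive.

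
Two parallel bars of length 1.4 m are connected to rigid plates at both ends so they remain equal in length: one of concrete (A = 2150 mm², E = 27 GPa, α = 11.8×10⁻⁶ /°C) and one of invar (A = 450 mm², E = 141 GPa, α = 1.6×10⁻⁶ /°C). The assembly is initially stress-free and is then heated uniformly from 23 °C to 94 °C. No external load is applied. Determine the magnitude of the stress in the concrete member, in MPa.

Equilibrium of a rigid end plate with no external load gives equal and opposite internal forces ±P in the two members. Since α_{concrete} > α_{invar}, heating drives the concrete into compression and the invar into tension.
Setting the final lengths equal and cancelling L: (α₁ − α₂)ΔT = P/(A₁E₁) + P/(A₂E₂).
|α₁ − α₂|·ΔT = 10.2×10⁻⁶ × 71 = 0.0007242.
1/(A₁E₁) + 1/(A₂E₂) = 1/(2150×27×10³) + 1/(450×141×10³) = 3.299×10⁻⁸ N⁻¹.
So P = 0.0007242 / 3.299×10⁻⁸ = 21.95 kN.
σ_{concrete} = P/A₁ = 21950/2150 = 10.21 MPa, compressive.

σ ≈ 10.2 MPa (compressive)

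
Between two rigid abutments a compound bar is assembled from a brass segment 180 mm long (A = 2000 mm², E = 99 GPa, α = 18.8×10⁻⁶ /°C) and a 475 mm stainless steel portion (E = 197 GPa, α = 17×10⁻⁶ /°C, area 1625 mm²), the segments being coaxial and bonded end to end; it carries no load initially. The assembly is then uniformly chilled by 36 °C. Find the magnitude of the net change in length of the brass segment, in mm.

Free thermal contraction of the whole bar: Σ αᵢΔT Lᵢ = 18.8×10⁻⁶×36×180 + 17×10⁻⁶×36×475 = 0.4125 mm.
The walls prevent any net length change, so an axial force P (same in every segment) develops. Compatibility: P · Σ Lᵢ/(AᵢEᵢ) = δ_free.
The series flexibility is Σ Lᵢ/(AᵢEᵢ) = 180/(2000×99×10³) + 475/(1625×197×10³) = 2.393×10⁻⁶ mm/N.
P = 0.4125 / 2.393×10⁻⁶ = 172400 N = 172.4 kN, tensile.
For the brass segment, free thermal change = 18.8×10⁻⁶×36×180 = 0.1218 mm and elastic change from P = 172400×180/(2000×99×10³) = 0.1567 mm; these oppose, so the net change is 0.0349 mm (segment lengthens).

|ΔL| ≈ 0.0349 mm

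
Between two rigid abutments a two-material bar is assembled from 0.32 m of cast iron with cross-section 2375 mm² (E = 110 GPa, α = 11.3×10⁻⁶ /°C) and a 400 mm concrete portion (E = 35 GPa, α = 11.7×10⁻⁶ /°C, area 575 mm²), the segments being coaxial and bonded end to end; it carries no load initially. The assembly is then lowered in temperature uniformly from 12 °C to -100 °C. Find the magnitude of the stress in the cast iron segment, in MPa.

σ ≈ 18.5 MPa (tensile)

With the walls removed the bar would change length by δ_free = Σ αᵢΔT Lᵢ = 11.3×10⁻⁶×112×320 + 11.7×10⁻⁶×112×400 = 0.9292 mm.
The walls prevent any net length change, so an axial force P (same in every segment) develops. Compatibility: P · Σ Lᵢ/(AᵢEᵢ) = δ_free.
Σ Lᵢ/(AᵢEᵢ) = 320/(2375×110×10³) + 400/(575×35×10³) = 2.11×10⁻⁵ mm/N.
So P = 0.9292 / 2.11×10⁻⁵ = 44.03 kN, tensile.
σ_{cast iron} = P / A = 44030 / 2375 = 18.54 MPa.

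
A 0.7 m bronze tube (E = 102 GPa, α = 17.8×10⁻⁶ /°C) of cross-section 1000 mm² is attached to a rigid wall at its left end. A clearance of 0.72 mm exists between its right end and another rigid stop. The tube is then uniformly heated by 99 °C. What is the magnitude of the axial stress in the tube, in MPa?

Unrestrained expansion: δ_free = αΔT L = 17.8×10⁻⁶ × 99 × 700 = 1.234 mm.
This exceeds the 0.72 mm gap, so the wall pushes back. The portion of expansion that must be recovered elastically is δ_free − gap = 1.234 − 0.72 = 0.5135 mm.
So σ = E(δ_free − g)/L = 102×10³ × 0.5135/700 = 74.83 MPa.

σ ≈ 74.8 MPa (compressive)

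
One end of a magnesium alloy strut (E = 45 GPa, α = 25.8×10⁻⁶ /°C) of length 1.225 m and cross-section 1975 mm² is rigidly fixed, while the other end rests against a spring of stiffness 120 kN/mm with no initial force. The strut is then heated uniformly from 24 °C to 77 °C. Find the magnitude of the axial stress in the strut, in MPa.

σ ≈ 38.3 MPa (compressive)

The unrestrained thermal change is αΔT L = 25.8×10⁻⁶ × 53 × 1225 = 1.675 mm.
With a force P in the spring, the elastic change of the strut is PL/(AE) and that of the spring is P/k; compatibility requires their sum to equal δ_free.
P [ L/(AE) + 1/k ] = δ_free → P [ 1225/(1975×45×10³) + 1/(120×10³) ] = 1.675.
P = 1.675 / 2.212×10⁻⁵ = 75740 N.
σ = P/A = 75740/1975 = 38.35 MPa.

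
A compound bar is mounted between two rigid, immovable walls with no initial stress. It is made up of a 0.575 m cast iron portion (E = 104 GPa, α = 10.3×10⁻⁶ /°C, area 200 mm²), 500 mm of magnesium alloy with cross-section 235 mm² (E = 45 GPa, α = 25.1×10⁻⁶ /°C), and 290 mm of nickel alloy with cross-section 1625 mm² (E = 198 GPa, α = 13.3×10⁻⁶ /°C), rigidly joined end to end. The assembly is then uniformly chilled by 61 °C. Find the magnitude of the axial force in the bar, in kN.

P ≈ 18 kN (tensile)

With the walls removed the bar would change length by δ_free = Σ αᵢΔT Lᵢ = 10.3×10⁻⁶×61×575 + 25.1×10⁻⁶×61×500 + 13.3×10⁻⁶×61×290 = 1.362 mm.
Since the ends are fixed, an axial force P builds up, equal in every segment, with P · Σ Lᵢ/(AᵢEᵢ) = δ_free.
The series flexibility is Σ Lᵢ/(AᵢEᵢ) = 575/(200×104×10³) + 500/(235×45×10³) + 290/(1625×198×10³) = 7.583×10⁻⁵ mm/N.
So P = 1.362 / 7.583×10⁻⁵ = 17.96 kN, tensile.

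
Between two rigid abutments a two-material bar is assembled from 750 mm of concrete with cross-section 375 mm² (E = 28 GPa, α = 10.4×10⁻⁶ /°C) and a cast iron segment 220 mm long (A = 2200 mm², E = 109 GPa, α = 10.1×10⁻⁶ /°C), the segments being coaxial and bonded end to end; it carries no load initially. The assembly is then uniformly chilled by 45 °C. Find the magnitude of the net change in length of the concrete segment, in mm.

|ΔL| ≈ 0.0943 mm

With the walls removed the bar would change length by δ_free = Σ αᵢΔT Lᵢ = 10.4×10⁻⁶×45×750 + 10.1×10⁻⁶×45×220 = 0.451 mm.
The rigid supports impose zero overall length change; the single axial force P common to all segments must satisfy P Σ Lᵢ/(AᵢEᵢ) = δ_free.
Σ Lᵢ/(AᵢEᵢ) = 750/(375×28×10³) + 220/(2200×109×10³) = 7.235×10⁻⁵ mm/N.
P = 0.451 / 7.235×10⁻⁵ = 6234 N = 6.234 kN, tensile.
For the concrete segment, free thermal change = 10.4×10⁻⁶×45×750 = 0.351 mm and elastic change from P = 6234×750/(375×28×10³) = 0.4453 mm; these oppose, so the net change is 0.0943 mm (segment lengthens).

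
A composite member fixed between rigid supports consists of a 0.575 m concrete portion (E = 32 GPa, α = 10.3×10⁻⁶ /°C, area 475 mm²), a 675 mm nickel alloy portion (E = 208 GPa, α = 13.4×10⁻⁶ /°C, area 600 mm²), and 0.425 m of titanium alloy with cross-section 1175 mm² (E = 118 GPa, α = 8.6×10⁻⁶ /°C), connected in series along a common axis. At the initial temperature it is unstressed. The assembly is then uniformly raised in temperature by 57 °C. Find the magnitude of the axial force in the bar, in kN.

P ≈ 22.9 kN (compressive)

With the walls removed the bar would change length by δ_free = Σ αᵢΔT Lᵢ = 10.3×10⁻⁶×57×575 + 13.4×10⁻⁶×57×675 + 8.6×10⁻⁶×57×425 = 1.061 mm.
The walls prevent any net length change, so an axial force P (same in every segment) develops. Compatibility: P · Σ Lᵢ/(AᵢEᵢ) = δ_free.
Σ Lᵢ/(AᵢEᵢ) = 575/(475×32×10³) + 675/(600×208×10³) + 425/(1175×118×10³) = 4.63×10⁻⁵ mm/N.
Hence P = δ_free / Σ(L/AE) = 1.061/4.63×10⁻⁵ = 22.92 kN (compressive).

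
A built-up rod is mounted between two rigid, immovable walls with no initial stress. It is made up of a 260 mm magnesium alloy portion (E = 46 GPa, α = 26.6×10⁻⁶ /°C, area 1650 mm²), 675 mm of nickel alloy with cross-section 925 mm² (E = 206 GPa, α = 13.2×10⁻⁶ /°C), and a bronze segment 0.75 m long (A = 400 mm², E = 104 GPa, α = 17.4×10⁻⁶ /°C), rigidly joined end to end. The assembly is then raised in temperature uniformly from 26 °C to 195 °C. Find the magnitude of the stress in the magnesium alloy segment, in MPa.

σ ≈ 118 MPa (compressive)

With the walls removed the bar would change length by δ_free = Σ αᵢΔT Lᵢ = 26.6×10⁻⁶×169×260 + 13.2×10⁻⁶×169×675 + 17.4×10⁻⁶×169×750 = 4.88 mm.
Since the ends are fixed, an axial force P builds up, equal in every segment, with P · Σ Lᵢ/(AᵢEᵢ) = δ_free.
Σ Lᵢ/(AᵢEᵢ) = 260/(1650×46×10³) + 675/(925×206×10³) + 750/(400×104×10³) = 2.5×10⁻⁵ mm/N.
Hence P = δ_free / Σ(L/AE) = 4.88/2.5×10⁻⁵ = 195.2 kN (compressive).
σ_{magnesium alloy} = P / A = 195200 / 1650 = 118.3 MPa.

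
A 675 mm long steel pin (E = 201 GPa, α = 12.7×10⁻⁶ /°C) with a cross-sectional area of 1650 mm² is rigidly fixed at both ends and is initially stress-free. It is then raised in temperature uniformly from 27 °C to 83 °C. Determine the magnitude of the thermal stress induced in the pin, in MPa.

Because both ends are immovable the net strain is zero, and the suppressed thermal strain is αΔT = 12.7×10⁻⁶ × 56 = 711.2×10⁻⁶.
The stress required to suppress this strain is σ = Eε = 201×10³ × 711.2×10⁻⁶ = 143 MPa, compressive since the pin is trying to expand.

σ ≈ 143 MPa (compressive)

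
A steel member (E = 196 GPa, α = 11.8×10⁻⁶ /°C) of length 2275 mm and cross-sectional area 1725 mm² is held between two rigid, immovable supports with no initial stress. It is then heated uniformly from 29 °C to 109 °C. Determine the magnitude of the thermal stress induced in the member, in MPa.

With length fixed, the mechanical strain must cancel the thermal strain αΔT = 11.8×10⁻⁶ × 80 = 944×10⁻⁶.
σ = EαΔT = 196×10³ × 11.8×10⁻⁶ × 80 = 185 MPa (compressive; the member is trying to expand).

σ ≈ 185 MPa (compressive)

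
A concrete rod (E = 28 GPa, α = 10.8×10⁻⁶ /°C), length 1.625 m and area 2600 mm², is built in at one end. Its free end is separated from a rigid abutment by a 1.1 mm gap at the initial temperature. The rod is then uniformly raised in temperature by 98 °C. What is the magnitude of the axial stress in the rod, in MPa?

Free thermal elongation = αΔT L = 10.8×10⁻⁶ × 98 × 1625 = 1.72 mm.
After closing the 1.1 mm clearance, 1.72 − 1.1 = 0.6199 mm of expansion remains to be suppressed by the wall.
That suppressed elongation corresponds to σ = E·Δ/L = 28×10³ × 0.6199/1625 = 10.68 MPa.

σ ≈ 10.7 MPa (compressive)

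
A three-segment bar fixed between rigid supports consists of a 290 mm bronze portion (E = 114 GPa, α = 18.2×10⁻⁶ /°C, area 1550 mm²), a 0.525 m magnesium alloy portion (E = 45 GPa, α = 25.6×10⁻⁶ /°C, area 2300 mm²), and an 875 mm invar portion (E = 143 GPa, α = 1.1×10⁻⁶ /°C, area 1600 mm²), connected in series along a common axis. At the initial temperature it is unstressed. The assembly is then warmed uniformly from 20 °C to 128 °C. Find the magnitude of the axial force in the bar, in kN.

P ≈ 202 kN (compressive)

With the walls removed the bar would change length by δ_free = Σ αᵢΔT Lᵢ = 18.2×10⁻⁶×108×290 + 25.6×10⁻⁶×108×525 + 1.1×10⁻⁶×108×875 = 2.125 mm.
The rigid supports impose zero overall length change; the single axial force P common to all segments must satisfy P Σ Lᵢ/(AᵢEᵢ) = δ_free.
The series flexibility is Σ Lᵢ/(AᵢEᵢ) = 290/(1550×114×10³) + 525/(2300×45×10³) + 875/(1600×143×10³) = 1.054×10⁻⁵ mm/N.
Hence P = δ_free / Σ(L/AE) = 2.125/1.054×10⁻⁵ = 201.7 kN (compressive).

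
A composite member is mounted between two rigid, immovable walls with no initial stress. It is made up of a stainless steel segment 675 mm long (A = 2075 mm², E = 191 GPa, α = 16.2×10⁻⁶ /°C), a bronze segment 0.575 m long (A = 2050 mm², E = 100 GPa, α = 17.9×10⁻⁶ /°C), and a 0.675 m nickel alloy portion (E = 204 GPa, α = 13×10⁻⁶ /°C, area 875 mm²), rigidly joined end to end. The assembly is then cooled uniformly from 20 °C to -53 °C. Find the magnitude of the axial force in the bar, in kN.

With the walls removed the bar would change length by δ_free = Σ αᵢΔT Lᵢ = 16.2×10⁻⁶×73×675 + 17.9×10⁻⁶×73×575 + 13×10⁻⁶×73×675 = 2.19 mm.
The walls prevent any net length change, so an axial force P (same in every segment) develops. Compatibility: P · Σ Lᵢ/(AᵢEᵢ) = δ_free.
The series flexibility is Σ Lᵢ/(AᵢEᵢ) = 675/(2075×191×10³) + 575/(2050×100×10³) + 675/(875×204×10³) = 8.29×10⁻⁶ mm/N.
P = 2.19 / 8.29×10⁻⁶ = 264200 N = 264.2 kN, tensile.

P ≈ 264 kN (tensile)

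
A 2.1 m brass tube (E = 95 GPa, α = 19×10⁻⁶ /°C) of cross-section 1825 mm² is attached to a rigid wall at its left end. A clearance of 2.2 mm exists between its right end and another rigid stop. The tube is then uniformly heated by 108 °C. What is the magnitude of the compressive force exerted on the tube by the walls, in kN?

Free thermal elongation = αΔT L = 19×10⁻⁶ × 108 × 2100 = 4.309 mm.
The gap closes (δ_free > 2.2 mm) and the wall then resists a further 4.309 − 2.2 = 2.109 mm of expansion.
Compatibility: PL/(AE) = 2.109 mm, so σ = P/A = E × (2.109/2100) = 95.42 MPa.
P = σA = 95.42 × 1825 = 174.1 kN.

P ≈ 174 kN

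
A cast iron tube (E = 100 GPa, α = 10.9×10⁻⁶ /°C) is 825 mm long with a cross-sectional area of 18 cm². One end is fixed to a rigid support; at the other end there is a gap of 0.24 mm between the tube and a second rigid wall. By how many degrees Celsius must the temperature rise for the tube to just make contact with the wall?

Contact occurs when the free expansion equals the gap: αΔT L = 0.24 mm.
So ΔT = g/(αL) = 0.24/(10.9×10⁻⁶ × 825) = 26.69 °C.

ΔT ≈ 26.7 °C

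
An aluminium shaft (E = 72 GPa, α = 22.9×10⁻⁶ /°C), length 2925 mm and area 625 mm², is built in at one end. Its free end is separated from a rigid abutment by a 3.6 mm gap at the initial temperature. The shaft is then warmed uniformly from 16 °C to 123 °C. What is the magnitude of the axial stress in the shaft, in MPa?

If the wall were absent the shaft would grow by αΔT L = 22.9×10⁻⁶ × 107 × 2925 = 7.167 mm.
The gap closes (δ_free > 3.6 mm) and the wall then resists a further 7.167 − 3.6 = 3.567 mm of expansion.
That suppressed elongation corresponds to σ = E·Δ/L = 72×10³ × 3.567/2925 = 87.81 MPa.

σ ≈ 87.8 MPa (compressive)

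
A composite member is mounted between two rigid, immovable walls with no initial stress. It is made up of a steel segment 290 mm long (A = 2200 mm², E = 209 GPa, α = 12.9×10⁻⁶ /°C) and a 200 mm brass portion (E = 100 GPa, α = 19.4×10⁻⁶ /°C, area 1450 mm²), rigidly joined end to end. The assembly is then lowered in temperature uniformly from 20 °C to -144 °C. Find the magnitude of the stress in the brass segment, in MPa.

If the supports were absent, the total length change would be Σ αᵢΔT Lᵢ = 12.9×10⁻⁶×164×290 + 19.4×10⁻⁶×164×200 = 1.25 mm.
The walls prevent any net length change, so an axial force P (same in every segment) develops. Compatibility: P · Σ Lᵢ/(AᵢEᵢ) = δ_free.
Σ Lᵢ/(AᵢEᵢ) = 290/(2200×209×10³) + 200/(1450×100×10³) = 2.01×10⁻⁶ mm/N.
Hence P = δ_free / Σ(L/AE) = 1.25/2.01×10⁻⁶ = 621.8 kN (tensile).
σ_{brass} = P / A = 621800 / 1450 = 428.8 MPa.

σ ≈ 429 MPa (tensile)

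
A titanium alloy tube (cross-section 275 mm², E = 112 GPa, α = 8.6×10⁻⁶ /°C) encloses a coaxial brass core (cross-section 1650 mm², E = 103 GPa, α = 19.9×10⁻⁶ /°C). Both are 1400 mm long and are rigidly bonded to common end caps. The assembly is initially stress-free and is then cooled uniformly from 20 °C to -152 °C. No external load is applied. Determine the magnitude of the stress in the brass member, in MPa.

σ ≈ 30.7 MPa (tensile)

Both members must finish at the same length. With the larger α, the brass tends to over-contract; the plates restrain it, putting the brass in tension and the titanium alloy in compression. With no external load the two internal forces are equal and opposite, magnitude P.
Equating the net (thermal + elastic) strains gives |α₁ − α₂|·ΔT = P·[1/(A₁E₁) + 1/(A₂E₂)].
|α₁ − α₂|·ΔT = 11.3×10⁻⁶ × 172 = 0.001944.
1/(A₁E₁) + 1/(A₂E₂) = 1/(275×112×10³) + 1/(1650×103×10³) = 3.835×10⁻⁸ N⁻¹.
So P = 0.001944 / 3.835×10⁻⁸ = 50.68 kN.
σ_{brass} = P/A₂ = 50680/1650 = 30.71 MPa, tensile.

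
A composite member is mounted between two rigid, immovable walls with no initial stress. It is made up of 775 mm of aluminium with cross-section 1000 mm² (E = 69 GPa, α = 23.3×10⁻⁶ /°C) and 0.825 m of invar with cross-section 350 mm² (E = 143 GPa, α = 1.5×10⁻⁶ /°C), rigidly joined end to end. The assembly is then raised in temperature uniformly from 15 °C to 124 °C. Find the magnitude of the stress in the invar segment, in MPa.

σ ≈ 217 MPa (compressive)

Free thermal expansion of the whole bar: Σ αᵢΔT Lᵢ = 23.3×10⁻⁶×109×775 + 1.5×10⁻⁶×109×825 = 2.103 mm.
The rigid supports impose zero overall length change; the single axial force P common to all segments must satisfy P Σ Lᵢ/(AᵢEᵢ) = δ_free.
Σ Lᵢ/(AᵢEᵢ) = 775/(1000×69×10³) + 825/(350×143×10³) = 2.772×10⁻⁵ mm/N.
P = 2.103 / 2.772×10⁻⁵ = 75880 N = 75.88 kN, compressive.
σ_{invar} = P / A = 75880 / 350 = 216.8 MPa.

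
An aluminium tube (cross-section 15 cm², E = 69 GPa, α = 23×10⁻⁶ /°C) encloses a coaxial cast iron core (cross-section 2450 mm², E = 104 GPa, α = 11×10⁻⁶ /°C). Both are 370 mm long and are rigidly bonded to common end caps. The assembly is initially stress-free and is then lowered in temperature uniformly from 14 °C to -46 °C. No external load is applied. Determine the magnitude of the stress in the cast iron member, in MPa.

σ ≈ 21.6 MPa (compressive)

The aluminium has the larger α, so on cooling it would change length more than the cast iron if both were free. The rigid plates force a common final length, so the aluminium is put into tension and the cast iron into compression, with equal and opposite forces P (no external load).
Setting the final lengths equal and cancelling L: (α₁ − α₂)ΔT = P/(A₁E₁) + P/(A₂E₂).
|α₁ − α₂|·ΔT = 12×10⁻⁶ × 60 = 0.00072.
1/(A₁E₁) + 1/(A₂E₂) = 1/(1500×69×10³) + 1/(2450×104×10³) = 1.359×10⁻⁸ N⁻¹.
So P = 0.00072 / 1.359×10⁻⁸ = 52.99 kN.
σ_{cast iron} = P/A₂ = 52990/2450 = 21.63 MPa, compressive.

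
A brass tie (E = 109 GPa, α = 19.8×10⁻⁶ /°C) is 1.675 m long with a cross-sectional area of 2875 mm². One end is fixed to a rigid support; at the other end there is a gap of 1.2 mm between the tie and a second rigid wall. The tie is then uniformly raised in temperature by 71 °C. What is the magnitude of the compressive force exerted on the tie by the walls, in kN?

Free thermal elongation = αΔT L = 19.8×10⁻⁶ × 71 × 1675 = 2.355 mm.
This exceeds the 1.2 mm gap, so the wall pushes back. The portion of expansion that must be recovered elastically is δ_free − gap = 2.355 − 1.2 = 1.155 mm.
That suppressed elongation corresponds to σ = E·Δ/L = 109×10³ × 1.155/1675 = 75.14 MPa.
Force on the wall = σA = 75.14 × 2875 mm² = 216 kN.

P ≈ 216 kN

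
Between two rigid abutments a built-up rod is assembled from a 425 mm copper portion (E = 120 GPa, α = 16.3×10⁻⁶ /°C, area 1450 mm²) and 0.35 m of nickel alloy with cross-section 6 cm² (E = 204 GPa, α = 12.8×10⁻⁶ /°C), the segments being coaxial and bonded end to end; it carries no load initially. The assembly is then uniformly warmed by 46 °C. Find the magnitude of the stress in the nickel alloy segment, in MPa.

With the walls removed the bar would change length by δ_free = Σ αᵢΔT Lᵢ = 16.3×10⁻⁶×46×425 + 12.8×10⁻⁶×46×350 = 0.5247 mm.
The walls prevent any net length change, so an axial force P (same in every segment) develops. Compatibility: P · Σ Lᵢ/(AᵢEᵢ) = δ_free.
The series flexibility is Σ Lᵢ/(AᵢEᵢ) = 425/(1450×120×10³) + 350/(600×204×10³) = 5.302×10⁻⁶ mm/N.
Hence P = δ_free / Σ(L/AE) = 0.5247/5.302×10⁻⁶ = 98.97 kN (compressive).
σ_{nickel alloy} = P / A = 98970 / 600 = 165 MPa.

σ ≈ 165 MPa (compressive)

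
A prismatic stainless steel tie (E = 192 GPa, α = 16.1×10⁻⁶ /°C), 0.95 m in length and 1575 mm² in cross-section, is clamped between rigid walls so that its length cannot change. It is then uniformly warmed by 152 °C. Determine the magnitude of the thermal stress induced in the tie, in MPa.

With length fixed, the mechanical strain must cancel the thermal strain αΔT = 16.1×10⁻⁶ × 152 = 2447.2×10⁻⁶.
The stress required to suppress this strain is σ = Eε = 192×10³ × 2447.2×10⁻⁶ = 469.9 MPa, compressive since the tie is trying to expand.

σ ≈ 470 MPa (compressive)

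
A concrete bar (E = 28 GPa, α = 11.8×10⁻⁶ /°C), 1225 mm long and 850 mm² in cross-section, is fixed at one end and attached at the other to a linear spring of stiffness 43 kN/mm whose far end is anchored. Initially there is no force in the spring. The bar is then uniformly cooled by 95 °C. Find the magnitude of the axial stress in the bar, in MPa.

The unrestrained thermal change is αΔT L = 11.8×10⁻⁶ × 95 × 1225 = 1.373 mm.
Let P be the tensile force in the spring. The bar extends elastically by PL/(AE) and the spring stretches by P/k; together these equal δ_free.
So P = δ_free / [L/(AE) + 1/k] = 1.373 / [ 1225/(850×28×10³) + 1/(43×10³) ].
P = 1.373 / 7.473×10⁻⁵ = 18380 N.
σ = P/A = 18380/850 = 21.62 MPa.

σ ≈ 21.6 MPa (tensile)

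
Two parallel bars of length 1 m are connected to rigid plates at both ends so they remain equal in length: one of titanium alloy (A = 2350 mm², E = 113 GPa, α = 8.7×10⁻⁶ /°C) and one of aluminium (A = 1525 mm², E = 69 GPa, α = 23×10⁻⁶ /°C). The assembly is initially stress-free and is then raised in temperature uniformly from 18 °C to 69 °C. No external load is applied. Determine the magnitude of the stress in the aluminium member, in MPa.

Equilibrium of a rigid end plate with no external load gives equal and opposite internal forces ±P in the two members. Since α_{aluminium} > α_{titanium alloy}, heating drives the aluminium into compression and the titanium alloy into tension.
Compatibility of the two members (thermal + elastic change equal): (α₁ − α₂)ΔT = P·[1/(A₁E₁) + 1/(A₂E₂)].
|α₁ − α₂|·ΔT = 14.3×10⁻⁶ × 51 = 0.0007293.
1/(A₁E₁) + 1/(A₂E₂) = 1/(2350×113×10³) + 1/(1525×69×10³) = 1.327×10⁻⁸ N⁻¹.
So P = 0.0007293 / 1.327×10⁻⁸ = 54.96 kN.
σ_{aluminium} = P/A₂ = 54960/1525 = 36.04 MPa, compressive.

σ ≈ 36 MPa (compressive)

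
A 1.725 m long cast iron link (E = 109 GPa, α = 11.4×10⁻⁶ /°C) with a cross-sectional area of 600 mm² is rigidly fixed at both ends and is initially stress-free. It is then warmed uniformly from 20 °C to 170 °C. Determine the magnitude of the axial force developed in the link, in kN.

Full restraint means ε = 0, so the stress is σ = EαΔT = 109×10³ × 11.4×10⁻⁶ × 150 = 186.4 MPa.
P = AEαΔT = 600 × 109×10³ × 11.4×10⁻⁶ × 150 = 111.8 kN (compressive).

P ≈ 112 kN (compressive)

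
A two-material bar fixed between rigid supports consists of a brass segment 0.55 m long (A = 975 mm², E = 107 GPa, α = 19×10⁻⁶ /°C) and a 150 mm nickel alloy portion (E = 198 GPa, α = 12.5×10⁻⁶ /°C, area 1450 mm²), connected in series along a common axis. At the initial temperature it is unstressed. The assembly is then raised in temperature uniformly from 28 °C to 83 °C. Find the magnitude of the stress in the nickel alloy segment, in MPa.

σ ≈ 80.7 MPa (compressive)

If the supports were absent, the total length change would be Σ αᵢΔT Lᵢ = 19×10⁻⁶×55×550 + 12.5×10⁻⁶×55×150 = 0.6779 mm.
Since the ends are fixed, an axial force P builds up, equal in every segment, with P · Σ Lᵢ/(AᵢEᵢ) = δ_free.
The series flexibility is Σ Lᵢ/(AᵢEᵢ) = 550/(975×107×10³) + 150/(1450×198×10³) = 5.794×10⁻⁶ mm/N.
P = 0.6779 / 5.794×10⁻⁶ = 117000 N = 117 kN, compressive.
σ_{nickel alloy} = P / A = 117000 / 1450 = 80.68 MPa.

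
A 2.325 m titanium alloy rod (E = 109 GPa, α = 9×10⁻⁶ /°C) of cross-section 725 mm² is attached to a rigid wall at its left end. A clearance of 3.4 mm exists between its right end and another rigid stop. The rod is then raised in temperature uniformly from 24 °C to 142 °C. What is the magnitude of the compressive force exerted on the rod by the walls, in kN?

If the wall were absent the rod would grow by αΔT L = 9×10⁻⁶ × 118 × 2325 = 2.469 mm.
This is smaller than the 3.4 mm clearance, so the rod expands freely without reaching the stop — the stress is zero.

P ≈ 0 kN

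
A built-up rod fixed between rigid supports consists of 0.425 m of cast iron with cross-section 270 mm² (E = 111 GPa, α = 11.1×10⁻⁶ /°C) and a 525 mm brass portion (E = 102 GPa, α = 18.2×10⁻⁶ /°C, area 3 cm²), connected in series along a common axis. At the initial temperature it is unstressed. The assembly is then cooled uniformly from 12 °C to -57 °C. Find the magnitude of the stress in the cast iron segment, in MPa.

σ ≈ 116 MPa (tensile)

Free thermal contraction of the whole bar: Σ αᵢΔT Lᵢ = 11.1×10⁻⁶×69×425 + 18.2×10⁻⁶×69×525 = 0.9848 mm.
The rigid supports impose zero overall length change; the single axial force P common to all segments must satisfy P Σ Lᵢ/(AᵢEᵢ) = δ_free.
Σ Lᵢ/(AᵢEᵢ) = 425/(270×111×10³) + 525/(300×102×10³) = 3.134×10⁻⁵ mm/N.
P = 0.9848 / 3.134×10⁻⁵ = 31430 N = 31.43 kN, tensile.
σ_{cast iron} = P / A = 31430 / 270 = 116.4 MPa.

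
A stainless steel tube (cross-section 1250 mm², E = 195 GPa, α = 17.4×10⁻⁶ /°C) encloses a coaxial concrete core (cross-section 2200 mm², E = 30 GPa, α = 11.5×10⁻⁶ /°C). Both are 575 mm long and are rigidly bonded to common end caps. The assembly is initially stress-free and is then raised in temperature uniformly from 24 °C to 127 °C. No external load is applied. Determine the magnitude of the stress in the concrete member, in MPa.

σ ≈ 14.3 MPa (tensile)

Both members must finish at the same length. With the larger α, the stainless steel tends to over-expand; the plates restrain it, putting the stainless steel in compression and the concrete in tension. With no external load the two internal forces are equal and opposite, magnitude P.
Compatibility of the two members (thermal + elastic change equal): (α₁ − α₂)ΔT = P·[1/(A₁E₁) + 1/(A₂E₂)].
|α₁ − α₂|·ΔT = 5.9×10⁻⁶ × 103 = 0.0006077.
1/(A₁E₁) + 1/(A₂E₂) = 1/(1250×195×10³) + 1/(2200×30×10³) = 1.925×10⁻⁸ N⁻¹.
P = 0.0006077 / 1.925×10⁻⁸ = 31560 N = 31.56 kN.
σ_{concrete} = P/A₂ = 31560/2200 = 14.35 MPa, tensile.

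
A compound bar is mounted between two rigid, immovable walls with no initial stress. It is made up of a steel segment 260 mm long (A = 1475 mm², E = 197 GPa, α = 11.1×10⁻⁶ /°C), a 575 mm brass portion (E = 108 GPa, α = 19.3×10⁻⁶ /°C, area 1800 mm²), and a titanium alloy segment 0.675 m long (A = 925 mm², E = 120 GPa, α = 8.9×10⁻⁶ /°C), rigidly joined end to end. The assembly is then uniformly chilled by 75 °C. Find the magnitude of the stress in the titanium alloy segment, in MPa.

If the supports were absent, the total length change would be Σ αᵢΔT Lᵢ = 11.1×10⁻⁶×75×260 + 19.3×10⁻⁶×75×575 + 8.9×10⁻⁶×75×675 = 1.499 mm.
Since the ends are fixed, an axial force P builds up, equal in every segment, with P · Σ Lᵢ/(AᵢEᵢ) = δ_free.
The series flexibility is Σ Lᵢ/(AᵢEᵢ) = 260/(1475×197×10³) + 575/(1800×108×10³) + 675/(925×120×10³) = 9.934×10⁻⁶ mm/N.
P = 1.499 / 9.934×10⁻⁶ = 150900 N = 150.9 kN, tensile.
σ_{titanium alloy} = P / A = 150900 / 925 = 163.2 MPa.

σ ≈ 163 MPa (tensile)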